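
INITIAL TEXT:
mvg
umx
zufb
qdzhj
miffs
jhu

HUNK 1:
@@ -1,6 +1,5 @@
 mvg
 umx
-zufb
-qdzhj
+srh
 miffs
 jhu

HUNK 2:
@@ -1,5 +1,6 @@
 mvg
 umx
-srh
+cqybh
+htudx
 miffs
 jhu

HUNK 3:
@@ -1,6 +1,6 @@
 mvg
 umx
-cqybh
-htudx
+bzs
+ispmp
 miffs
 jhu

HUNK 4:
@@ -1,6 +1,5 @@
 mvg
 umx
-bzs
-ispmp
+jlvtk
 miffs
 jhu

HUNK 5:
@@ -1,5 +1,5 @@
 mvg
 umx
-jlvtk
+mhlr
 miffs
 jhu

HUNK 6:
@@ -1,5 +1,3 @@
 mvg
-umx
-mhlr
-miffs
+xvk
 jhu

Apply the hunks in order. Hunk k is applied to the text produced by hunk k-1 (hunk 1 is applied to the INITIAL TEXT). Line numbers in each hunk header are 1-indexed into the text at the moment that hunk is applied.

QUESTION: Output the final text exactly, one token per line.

Hunk 1: at line 1 remove [zufb,qdzhj] add [srh] -> 5 lines: mvg umx srh miffs jhu
Hunk 2: at line 1 remove [srh] add [cqybh,htudx] -> 6 lines: mvg umx cqybh htudx miffs jhu
Hunk 3: at line 1 remove [cqybh,htudx] add [bzs,ispmp] -> 6 lines: mvg umx bzs ispmp miffs jhu
Hunk 4: at line 1 remove [bzs,ispmp] add [jlvtk] -> 5 lines: mvg umx jlvtk miffs jhu
Hunk 5: at line 1 remove [jlvtk] add [mhlr] -> 5 lines: mvg umx mhlr miffs jhu
Hunk 6: at line 1 remove [umx,mhlr,miffs] add [xvk] -> 3 lines: mvg xvk jhu

Answer: mvg
xvk
jhu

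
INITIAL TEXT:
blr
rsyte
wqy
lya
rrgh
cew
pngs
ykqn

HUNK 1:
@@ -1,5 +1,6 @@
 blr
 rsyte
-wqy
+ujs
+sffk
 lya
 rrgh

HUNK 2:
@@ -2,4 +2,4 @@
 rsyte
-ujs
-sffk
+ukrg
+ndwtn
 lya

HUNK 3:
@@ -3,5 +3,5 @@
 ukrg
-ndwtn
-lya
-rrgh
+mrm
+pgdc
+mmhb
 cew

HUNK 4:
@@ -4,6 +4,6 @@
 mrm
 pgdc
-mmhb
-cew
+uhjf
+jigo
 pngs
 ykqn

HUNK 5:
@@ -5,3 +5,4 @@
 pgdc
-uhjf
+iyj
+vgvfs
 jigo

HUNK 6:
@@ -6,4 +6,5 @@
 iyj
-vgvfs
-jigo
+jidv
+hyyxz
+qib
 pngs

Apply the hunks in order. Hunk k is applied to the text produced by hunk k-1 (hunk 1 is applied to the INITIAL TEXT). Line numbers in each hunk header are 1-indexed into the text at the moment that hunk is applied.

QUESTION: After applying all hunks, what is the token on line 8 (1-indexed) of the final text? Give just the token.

Hunk 1: at line 1 remove [wqy] add [ujs,sffk] -> 9 lines: blr rsyte ujs sffk lya rrgh cew pngs ykqn
Hunk 2: at line 2 remove [ujs,sffk] add [ukrg,ndwtn] -> 9 lines: blr rsyte ukrg ndwtn lya rrgh cew pngs ykqn
Hunk 3: at line 3 remove [ndwtn,lya,rrgh] add [mrm,pgdc,mmhb] -> 9 lines: blr rsyte ukrg mrm pgdc mmhb cew pngs ykqn
Hunk 4: at line 4 remove [mmhb,cew] add [uhjf,jigo] -> 9 lines: blr rsyte ukrg mrm pgdc uhjf jigo pngs ykqn
Hunk 5: at line 5 remove [uhjf] add [iyj,vgvfs] -> 10 lines: blr rsyte ukrg mrm pgdc iyj vgvfs jigo pngs ykqn
Hunk 6: at line 6 remove [vgvfs,jigo] add [jidv,hyyxz,qib] -> 11 lines: blr rsyte ukrg mrm pgdc iyj jidv hyyxz qib pngs ykqn
Final line 8: hyyxz

Answer: hyyxz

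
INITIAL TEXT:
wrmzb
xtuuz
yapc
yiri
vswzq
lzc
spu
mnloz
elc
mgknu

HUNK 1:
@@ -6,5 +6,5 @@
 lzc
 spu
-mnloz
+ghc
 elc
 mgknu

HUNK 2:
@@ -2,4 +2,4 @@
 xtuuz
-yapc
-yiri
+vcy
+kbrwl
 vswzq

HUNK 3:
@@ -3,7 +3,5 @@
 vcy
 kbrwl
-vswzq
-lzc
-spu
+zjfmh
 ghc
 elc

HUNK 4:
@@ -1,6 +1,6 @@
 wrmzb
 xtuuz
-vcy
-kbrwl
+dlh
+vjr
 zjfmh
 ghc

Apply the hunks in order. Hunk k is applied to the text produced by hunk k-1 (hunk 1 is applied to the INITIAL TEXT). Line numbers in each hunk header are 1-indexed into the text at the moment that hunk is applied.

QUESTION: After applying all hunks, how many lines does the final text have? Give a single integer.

Answer: 8

Derivation:
Hunk 1: at line 6 remove [mnloz] add [ghc] -> 10 lines: wrmzb xtuuz yapc yiri vswzq lzc spu ghc elc mgknu
Hunk 2: at line 2 remove [yapc,yiri] add [vcy,kbrwl] -> 10 lines: wrmzb xtuuz vcy kbrwl vswzq lzc spu ghc elc mgknu
Hunk 3: at line 3 remove [vswzq,lzc,spu] add [zjfmh] -> 8 lines: wrmzb xtuuz vcy kbrwl zjfmh ghc elc mgknu
Hunk 4: at line 1 remove [vcy,kbrwl] add [dlh,vjr] -> 8 lines: wrmzb xtuuz dlh vjr zjfmh ghc elc mgknu
Final line count: 8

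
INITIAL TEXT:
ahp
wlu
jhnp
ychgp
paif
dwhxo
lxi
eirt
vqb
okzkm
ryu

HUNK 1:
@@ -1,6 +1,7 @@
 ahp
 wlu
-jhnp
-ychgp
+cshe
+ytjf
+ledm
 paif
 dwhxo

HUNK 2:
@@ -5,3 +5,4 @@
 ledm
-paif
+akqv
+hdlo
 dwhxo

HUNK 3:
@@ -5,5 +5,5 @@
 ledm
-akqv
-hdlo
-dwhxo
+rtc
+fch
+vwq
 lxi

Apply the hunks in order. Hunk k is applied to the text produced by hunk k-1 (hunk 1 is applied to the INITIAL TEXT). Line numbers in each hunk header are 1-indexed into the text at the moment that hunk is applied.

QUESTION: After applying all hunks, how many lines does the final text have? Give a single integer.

Answer: 13

Derivation:
Hunk 1: at line 1 remove [jhnp,ychgp] add [cshe,ytjf,ledm] -> 12 lines: ahp wlu cshe ytjf ledm paif dwhxo lxi eirt vqb okzkm ryu
Hunk 2: at line 5 remove [paif] add [akqv,hdlo] -> 13 lines: ahp wlu cshe ytjf ledm akqv hdlo dwhxo lxi eirt vqb okzkm ryu
Hunk 3: at line 5 remove [akqv,hdlo,dwhxo] add [rtc,fch,vwq] -> 13 lines: ahp wlu cshe ytjf ledm rtc fch vwq lxi eirt vqb okzkm ryu
Final line count: 13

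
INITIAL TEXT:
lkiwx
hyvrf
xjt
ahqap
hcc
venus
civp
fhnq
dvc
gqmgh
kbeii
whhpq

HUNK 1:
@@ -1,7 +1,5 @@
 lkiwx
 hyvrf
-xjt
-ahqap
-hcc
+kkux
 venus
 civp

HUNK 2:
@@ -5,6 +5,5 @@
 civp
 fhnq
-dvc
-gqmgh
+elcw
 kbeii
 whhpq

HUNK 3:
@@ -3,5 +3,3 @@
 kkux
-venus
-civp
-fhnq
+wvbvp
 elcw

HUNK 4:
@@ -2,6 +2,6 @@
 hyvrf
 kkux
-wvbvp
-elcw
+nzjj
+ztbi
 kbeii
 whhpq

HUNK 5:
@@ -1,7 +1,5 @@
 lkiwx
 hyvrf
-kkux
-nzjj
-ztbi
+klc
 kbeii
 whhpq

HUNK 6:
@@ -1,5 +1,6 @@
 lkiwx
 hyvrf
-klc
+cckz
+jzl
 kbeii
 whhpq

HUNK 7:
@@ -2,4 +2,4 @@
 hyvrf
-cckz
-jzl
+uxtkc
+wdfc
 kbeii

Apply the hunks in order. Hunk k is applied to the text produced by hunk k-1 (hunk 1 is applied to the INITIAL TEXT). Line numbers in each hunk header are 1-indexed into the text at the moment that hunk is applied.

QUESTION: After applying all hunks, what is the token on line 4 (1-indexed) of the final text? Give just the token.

Answer: wdfc

Derivation:
Hunk 1: at line 1 remove [xjt,ahqap,hcc] add [kkux] -> 10 lines: lkiwx hyvrf kkux venus civp fhnq dvc gqmgh kbeii whhpq
Hunk 2: at line 5 remove [dvc,gqmgh] add [elcw] -> 9 lines: lkiwx hyvrf kkux venus civp fhnq elcw kbeii whhpq
Hunk 3: at line 3 remove [venus,civp,fhnq] add [wvbvp] -> 7 lines: lkiwx hyvrf kkux wvbvp elcw kbeii whhpq
Hunk 4: at line 2 remove [wvbvp,elcw] add [nzjj,ztbi] -> 7 lines: lkiwx hyvrf kkux nzjj ztbi kbeii whhpq
Hunk 5: at line 1 remove [kkux,nzjj,ztbi] add [klc] -> 5 lines: lkiwx hyvrf klc kbeii whhpq
Hunk 6: at line 1 remove [klc] add [cckz,jzl] -> 6 lines: lkiwx hyvrf cckz jzl kbeii whhpq
Hunk 7: at line 2 remove [cckz,jzl] add [uxtkc,wdfc] -> 6 lines: lkiwx hyvrf uxtkc wdfc kbeii whhpq
Final line 4: wdfc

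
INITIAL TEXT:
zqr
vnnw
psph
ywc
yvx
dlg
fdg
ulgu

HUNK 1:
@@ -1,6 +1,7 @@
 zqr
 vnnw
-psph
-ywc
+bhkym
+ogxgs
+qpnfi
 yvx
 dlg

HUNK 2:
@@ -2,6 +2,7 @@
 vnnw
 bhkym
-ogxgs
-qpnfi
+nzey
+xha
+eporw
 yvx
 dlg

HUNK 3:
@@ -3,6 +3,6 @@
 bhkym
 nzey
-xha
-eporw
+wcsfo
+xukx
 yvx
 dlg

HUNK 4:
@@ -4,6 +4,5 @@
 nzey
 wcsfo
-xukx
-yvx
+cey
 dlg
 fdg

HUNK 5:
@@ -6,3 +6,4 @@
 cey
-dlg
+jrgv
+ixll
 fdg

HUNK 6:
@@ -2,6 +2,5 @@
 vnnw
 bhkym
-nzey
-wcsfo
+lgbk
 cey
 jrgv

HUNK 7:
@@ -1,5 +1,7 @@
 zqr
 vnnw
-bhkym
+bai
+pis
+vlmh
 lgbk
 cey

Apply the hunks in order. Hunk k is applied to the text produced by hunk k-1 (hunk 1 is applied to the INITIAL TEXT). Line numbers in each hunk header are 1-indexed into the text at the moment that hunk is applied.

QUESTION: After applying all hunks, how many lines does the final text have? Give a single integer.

Answer: 11

Derivation:
Hunk 1: at line 1 remove [psph,ywc] add [bhkym,ogxgs,qpnfi] -> 9 lines: zqr vnnw bhkym ogxgs qpnfi yvx dlg fdg ulgu
Hunk 2: at line 2 remove [ogxgs,qpnfi] add [nzey,xha,eporw] -> 10 lines: zqr vnnw bhkym nzey xha eporw yvx dlg fdg ulgu
Hunk 3: at line 3 remove [xha,eporw] add [wcsfo,xukx] -> 10 lines: zqr vnnw bhkym nzey wcsfo xukx yvx dlg fdg ulgu
Hunk 4: at line 4 remove [xukx,yvx] add [cey] -> 9 lines: zqr vnnw bhkym nzey wcsfo cey dlg fdg ulgu
Hunk 5: at line 6 remove [dlg] add [jrgv,ixll] -> 10 lines: zqr vnnw bhkym nzey wcsfo cey jrgv ixll fdg ulgu
Hunk 6: at line 2 remove [nzey,wcsfo] add [lgbk] -> 9 lines: zqr vnnw bhkym lgbk cey jrgv ixll fdg ulgu
Hunk 7: at line 1 remove [bhkym] add [bai,pis,vlmh] -> 11 lines: zqr vnnw bai pis vlmh lgbk cey jrgv ixll fdg ulgu
Final line count: 11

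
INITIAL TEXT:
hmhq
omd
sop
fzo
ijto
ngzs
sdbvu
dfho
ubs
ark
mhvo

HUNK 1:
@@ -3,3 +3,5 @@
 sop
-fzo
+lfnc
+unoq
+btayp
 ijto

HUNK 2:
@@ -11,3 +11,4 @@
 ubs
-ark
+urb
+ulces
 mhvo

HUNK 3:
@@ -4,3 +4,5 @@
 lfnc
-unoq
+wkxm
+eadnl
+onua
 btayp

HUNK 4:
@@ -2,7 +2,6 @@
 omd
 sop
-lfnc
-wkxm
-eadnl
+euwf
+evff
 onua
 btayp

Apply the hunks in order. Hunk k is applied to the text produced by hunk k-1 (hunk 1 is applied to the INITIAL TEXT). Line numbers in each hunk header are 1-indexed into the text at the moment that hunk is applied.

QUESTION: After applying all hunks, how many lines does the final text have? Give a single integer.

Answer: 15

Derivation:
Hunk 1: at line 3 remove [fzo] add [lfnc,unoq,btayp] -> 13 lines: hmhq omd sop lfnc unoq btayp ijto ngzs sdbvu dfho ubs ark mhvo
Hunk 2: at line 11 remove [ark] add [urb,ulces] -> 14 lines: hmhq omd sop lfnc unoq btayp ijto ngzs sdbvu dfho ubs urb ulces mhvo
Hunk 3: at line 4 remove [unoq] add [wkxm,eadnl,onua] -> 16 lines: hmhq omd sop lfnc wkxm eadnl onua btayp ijto ngzs sdbvu dfho ubs urb ulces mhvo
Hunk 4: at line 2 remove [lfnc,wkxm,eadnl] add [euwf,evff] -> 15 lines: hmhq omd sop euwf evff onua btayp ijto ngzs sdbvu dfho ubs urb ulces mhvo
Final line count: 15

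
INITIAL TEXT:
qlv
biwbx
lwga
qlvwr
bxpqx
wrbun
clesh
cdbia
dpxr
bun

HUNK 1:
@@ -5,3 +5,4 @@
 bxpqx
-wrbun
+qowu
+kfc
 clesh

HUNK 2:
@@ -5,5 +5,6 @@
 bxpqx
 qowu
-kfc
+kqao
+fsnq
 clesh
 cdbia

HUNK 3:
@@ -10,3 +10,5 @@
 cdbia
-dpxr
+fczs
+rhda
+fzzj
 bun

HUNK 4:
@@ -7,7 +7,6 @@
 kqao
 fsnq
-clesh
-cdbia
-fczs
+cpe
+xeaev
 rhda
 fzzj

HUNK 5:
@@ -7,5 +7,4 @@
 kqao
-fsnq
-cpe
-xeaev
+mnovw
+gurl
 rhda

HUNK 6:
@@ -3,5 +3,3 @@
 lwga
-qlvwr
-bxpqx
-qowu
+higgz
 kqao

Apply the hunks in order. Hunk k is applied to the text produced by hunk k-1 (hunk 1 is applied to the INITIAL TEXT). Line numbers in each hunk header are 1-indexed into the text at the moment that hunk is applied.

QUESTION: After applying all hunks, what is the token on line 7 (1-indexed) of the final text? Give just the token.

Hunk 1: at line 5 remove [wrbun] add [qowu,kfc] -> 11 lines: qlv biwbx lwga qlvwr bxpqx qowu kfc clesh cdbia dpxr bun
Hunk 2: at line 5 remove [kfc] add [kqao,fsnq] -> 12 lines: qlv biwbx lwga qlvwr bxpqx qowu kqao fsnq clesh cdbia dpxr bun
Hunk 3: at line 10 remove [dpxr] add [fczs,rhda,fzzj] -> 14 lines: qlv biwbx lwga qlvwr bxpqx qowu kqao fsnq clesh cdbia fczs rhda fzzj bun
Hunk 4: at line 7 remove [clesh,cdbia,fczs] add [cpe,xeaev] -> 13 lines: qlv biwbx lwga qlvwr bxpqx qowu kqao fsnq cpe xeaev rhda fzzj bun
Hunk 5: at line 7 remove [fsnq,cpe,xeaev] add [mnovw,gurl] -> 12 lines: qlv biwbx lwga qlvwr bxpqx qowu kqao mnovw gurl rhda fzzj bun
Hunk 6: at line 3 remove [qlvwr,bxpqx,qowu] add [higgz] -> 10 lines: qlv biwbx lwga higgz kqao mnovw gurl rhda fzzj bun
Final line 7: gurl

Answer: gurl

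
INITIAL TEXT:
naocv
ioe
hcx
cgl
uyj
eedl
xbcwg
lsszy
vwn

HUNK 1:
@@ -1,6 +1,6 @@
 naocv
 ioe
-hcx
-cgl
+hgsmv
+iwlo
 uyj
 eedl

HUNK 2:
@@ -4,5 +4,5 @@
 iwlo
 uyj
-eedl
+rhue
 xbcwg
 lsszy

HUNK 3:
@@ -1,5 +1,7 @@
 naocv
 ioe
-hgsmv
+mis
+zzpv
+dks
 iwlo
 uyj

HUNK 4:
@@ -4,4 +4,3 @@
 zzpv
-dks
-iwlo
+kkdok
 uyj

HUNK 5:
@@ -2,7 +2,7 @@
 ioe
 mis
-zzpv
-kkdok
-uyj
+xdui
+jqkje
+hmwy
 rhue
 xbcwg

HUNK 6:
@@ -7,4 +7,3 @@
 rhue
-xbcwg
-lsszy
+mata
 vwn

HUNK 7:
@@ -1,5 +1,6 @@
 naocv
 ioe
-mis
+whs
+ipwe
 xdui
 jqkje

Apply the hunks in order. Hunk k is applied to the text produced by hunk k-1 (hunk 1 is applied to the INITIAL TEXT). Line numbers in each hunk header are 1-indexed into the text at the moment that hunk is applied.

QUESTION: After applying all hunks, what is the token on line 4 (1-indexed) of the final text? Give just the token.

Answer: ipwe

Derivation:
Hunk 1: at line 1 remove [hcx,cgl] add [hgsmv,iwlo] -> 9 lines: naocv ioe hgsmv iwlo uyj eedl xbcwg lsszy vwn
Hunk 2: at line 4 remove [eedl] add [rhue] -> 9 lines: naocv ioe hgsmv iwlo uyj rhue xbcwg lsszy vwn
Hunk 3: at line 1 remove [hgsmv] add [mis,zzpv,dks] -> 11 lines: naocv ioe mis zzpv dks iwlo uyj rhue xbcwg lsszy vwn
Hunk 4: at line 4 remove [dks,iwlo] add [kkdok] -> 10 lines: naocv ioe mis zzpv kkdok uyj rhue xbcwg lsszy vwn
Hunk 5: at line 2 remove [zzpv,kkdok,uyj] add [xdui,jqkje,hmwy] -> 10 lines: naocv ioe mis xdui jqkje hmwy rhue xbcwg lsszy vwn
Hunk 6: at line 7 remove [xbcwg,lsszy] add [mata] -> 9 lines: naocv ioe mis xdui jqkje hmwy rhue mata vwn
Hunk 7: at line 1 remove [mis] add [whs,ipwe] -> 10 lines: naocv ioe whs ipwe xdui jqkje hmwy rhue mata vwn
Final line 4: ipwe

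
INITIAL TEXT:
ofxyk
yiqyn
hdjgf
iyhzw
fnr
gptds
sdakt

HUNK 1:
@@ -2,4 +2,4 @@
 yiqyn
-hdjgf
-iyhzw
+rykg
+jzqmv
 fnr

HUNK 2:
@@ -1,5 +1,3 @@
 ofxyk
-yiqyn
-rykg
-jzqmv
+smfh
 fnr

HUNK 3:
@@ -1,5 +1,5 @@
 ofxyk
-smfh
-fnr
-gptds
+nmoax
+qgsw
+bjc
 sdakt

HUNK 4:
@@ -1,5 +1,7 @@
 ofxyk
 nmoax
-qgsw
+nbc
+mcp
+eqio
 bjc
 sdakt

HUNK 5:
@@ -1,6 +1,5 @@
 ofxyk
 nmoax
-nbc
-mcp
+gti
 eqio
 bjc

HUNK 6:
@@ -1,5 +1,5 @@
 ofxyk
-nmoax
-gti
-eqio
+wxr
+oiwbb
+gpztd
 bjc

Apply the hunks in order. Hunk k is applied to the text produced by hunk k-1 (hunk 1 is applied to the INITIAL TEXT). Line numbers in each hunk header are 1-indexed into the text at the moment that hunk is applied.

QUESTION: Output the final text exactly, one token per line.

Answer: ofxyk
wxr
oiwbb
gpztd
bjc
sdakt

Derivation:
Hunk 1: at line 2 remove [hdjgf,iyhzw] add [rykg,jzqmv] -> 7 lines: ofxyk yiqyn rykg jzqmv fnr gptds sdakt
Hunk 2: at line 1 remove [yiqyn,rykg,jzqmv] add [smfh] -> 5 lines: ofxyk smfh fnr gptds sdakt
Hunk 3: at line 1 remove [smfh,fnr,gptds] add [nmoax,qgsw,bjc] -> 5 lines: ofxyk nmoax qgsw bjc sdakt
Hunk 4: at line 1 remove [qgsw] add [nbc,mcp,eqio] -> 7 lines: ofxyk nmoax nbc mcp eqio bjc sdakt
Hunk 5: at line 1 remove [nbc,mcp] add [gti] -> 6 lines: ofxyk nmoax gti eqio bjc sdakt
Hunk 6: at line 1 remove [nmoax,gti,eqio] add [wxr,oiwbb,gpztd] -> 6 lines: ofxyk wxr oiwbb gpztd bjc sdakt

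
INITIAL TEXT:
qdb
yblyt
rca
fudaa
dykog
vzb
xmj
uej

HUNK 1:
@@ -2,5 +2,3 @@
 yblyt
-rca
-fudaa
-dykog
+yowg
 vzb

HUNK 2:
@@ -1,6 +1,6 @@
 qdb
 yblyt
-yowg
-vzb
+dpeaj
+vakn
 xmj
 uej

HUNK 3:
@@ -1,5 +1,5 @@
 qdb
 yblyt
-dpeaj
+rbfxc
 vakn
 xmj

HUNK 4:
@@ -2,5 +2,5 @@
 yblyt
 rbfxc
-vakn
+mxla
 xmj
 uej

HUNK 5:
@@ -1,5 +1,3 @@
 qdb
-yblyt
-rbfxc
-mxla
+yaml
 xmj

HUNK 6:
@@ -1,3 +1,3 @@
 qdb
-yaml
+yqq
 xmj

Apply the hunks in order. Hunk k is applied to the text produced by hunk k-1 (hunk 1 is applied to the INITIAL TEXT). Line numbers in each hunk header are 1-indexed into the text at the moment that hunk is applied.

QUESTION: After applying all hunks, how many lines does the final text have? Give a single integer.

Answer: 4

Derivation:
Hunk 1: at line 2 remove [rca,fudaa,dykog] add [yowg] -> 6 lines: qdb yblyt yowg vzb xmj uej
Hunk 2: at line 1 remove [yowg,vzb] add [dpeaj,vakn] -> 6 lines: qdb yblyt dpeaj vakn xmj uej
Hunk 3: at line 1 remove [dpeaj] add [rbfxc] -> 6 lines: qdb yblyt rbfxc vakn xmj uej
Hunk 4: at line 2 remove [vakn] add [mxla] -> 6 lines: qdb yblyt rbfxc mxla xmj uej
Hunk 5: at line 1 remove [yblyt,rbfxc,mxla] add [yaml] -> 4 lines: qdb yaml xmj uej
Hunk 6: at line 1 remove [yaml] add [yqq] -> 4 lines: qdb yqq xmj uej
Final line count: 4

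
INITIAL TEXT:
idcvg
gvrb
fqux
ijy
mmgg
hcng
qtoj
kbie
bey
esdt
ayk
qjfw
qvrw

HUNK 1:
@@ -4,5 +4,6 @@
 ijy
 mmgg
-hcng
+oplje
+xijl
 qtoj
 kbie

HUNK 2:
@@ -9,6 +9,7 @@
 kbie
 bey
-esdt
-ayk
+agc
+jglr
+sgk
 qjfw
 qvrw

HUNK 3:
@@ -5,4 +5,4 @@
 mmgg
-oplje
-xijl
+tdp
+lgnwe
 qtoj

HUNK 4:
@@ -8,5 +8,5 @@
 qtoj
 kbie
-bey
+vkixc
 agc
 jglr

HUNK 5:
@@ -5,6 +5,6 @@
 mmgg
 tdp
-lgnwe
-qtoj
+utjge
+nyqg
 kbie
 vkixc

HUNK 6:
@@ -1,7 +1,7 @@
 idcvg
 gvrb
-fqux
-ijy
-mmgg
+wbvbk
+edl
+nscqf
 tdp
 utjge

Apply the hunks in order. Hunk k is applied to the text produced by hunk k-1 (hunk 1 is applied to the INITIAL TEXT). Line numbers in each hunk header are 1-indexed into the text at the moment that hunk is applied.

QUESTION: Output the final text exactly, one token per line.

Answer: idcvg
gvrb
wbvbk
edl
nscqf
tdp
utjge
nyqg
kbie
vkixc
agc
jglr
sgk
qjfw
qvrw

Derivation:
Hunk 1: at line 4 remove [hcng] add [oplje,xijl] -> 14 lines: idcvg gvrb fqux ijy mmgg oplje xijl qtoj kbie bey esdt ayk qjfw qvrw
Hunk 2: at line 9 remove [esdt,ayk] add [agc,jglr,sgk] -> 15 lines: idcvg gvrb fqux ijy mmgg oplje xijl qtoj kbie bey agc jglr sgk qjfw qvrw
Hunk 3: at line 5 remove [oplje,xijl] add [tdp,lgnwe] -> 15 lines: idcvg gvrb fqux ijy mmgg tdp lgnwe qtoj kbie bey agc jglr sgk qjfw qvrw
Hunk 4: at line 8 remove [bey] add [vkixc] -> 15 lines: idcvg gvrb fqux ijy mmgg tdp lgnwe qtoj kbie vkixc agc jglr sgk qjfw qvrw
Hunk 5: at line 5 remove [lgnwe,qtoj] add [utjge,nyqg] -> 15 lines: idcvg gvrb fqux ijy mmgg tdp utjge nyqg kbie vkixc agc jglr sgk qjfw qvrw
Hunk 6: at line 1 remove [fqux,ijy,mmgg] add [wbvbk,edl,nscqf] -> 15 lines: idcvg gvrb wbvbk edl nscqf tdp utjge nyqg kbie vkixc agc jglr sgk qjfw qvrw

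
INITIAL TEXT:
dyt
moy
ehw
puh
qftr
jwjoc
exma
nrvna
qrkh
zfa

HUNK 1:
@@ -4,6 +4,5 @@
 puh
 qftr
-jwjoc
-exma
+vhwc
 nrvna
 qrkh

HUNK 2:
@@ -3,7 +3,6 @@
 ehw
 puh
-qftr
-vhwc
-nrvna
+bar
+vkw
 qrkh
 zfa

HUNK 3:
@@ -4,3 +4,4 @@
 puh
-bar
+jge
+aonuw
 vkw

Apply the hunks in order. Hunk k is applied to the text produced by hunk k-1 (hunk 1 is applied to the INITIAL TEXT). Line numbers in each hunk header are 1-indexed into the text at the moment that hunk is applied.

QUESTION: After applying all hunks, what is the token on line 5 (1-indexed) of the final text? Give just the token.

Hunk 1: at line 4 remove [jwjoc,exma] add [vhwc] -> 9 lines: dyt moy ehw puh qftr vhwc nrvna qrkh zfa
Hunk 2: at line 3 remove [qftr,vhwc,nrvna] add [bar,vkw] -> 8 lines: dyt moy ehw puh bar vkw qrkh zfa
Hunk 3: at line 4 remove [bar] add [jge,aonuw] -> 9 lines: dyt moy ehw puh jge aonuw vkw qrkh zfa
Final line 5: jge

Answer: jge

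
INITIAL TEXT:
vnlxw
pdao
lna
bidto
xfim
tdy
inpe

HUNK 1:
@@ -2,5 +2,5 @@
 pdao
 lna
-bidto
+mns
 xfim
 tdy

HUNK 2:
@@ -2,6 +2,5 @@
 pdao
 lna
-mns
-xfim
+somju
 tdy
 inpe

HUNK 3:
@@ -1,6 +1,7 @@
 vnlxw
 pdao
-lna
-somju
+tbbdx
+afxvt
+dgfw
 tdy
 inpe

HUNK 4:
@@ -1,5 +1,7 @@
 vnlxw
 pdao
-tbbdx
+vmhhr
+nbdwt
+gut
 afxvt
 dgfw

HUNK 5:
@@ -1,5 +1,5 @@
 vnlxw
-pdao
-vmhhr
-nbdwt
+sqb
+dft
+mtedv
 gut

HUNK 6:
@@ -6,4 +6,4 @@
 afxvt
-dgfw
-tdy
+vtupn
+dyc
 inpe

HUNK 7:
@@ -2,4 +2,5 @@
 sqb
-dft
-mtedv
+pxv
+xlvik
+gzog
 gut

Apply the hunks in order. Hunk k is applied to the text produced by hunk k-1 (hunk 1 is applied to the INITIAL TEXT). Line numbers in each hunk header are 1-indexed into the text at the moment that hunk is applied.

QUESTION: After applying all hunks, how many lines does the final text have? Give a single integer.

Hunk 1: at line 2 remove [bidto] add [mns] -> 7 lines: vnlxw pdao lna mns xfim tdy inpe
Hunk 2: at line 2 remove [mns,xfim] add [somju] -> 6 lines: vnlxw pdao lna somju tdy inpe
Hunk 3: at line 1 remove [lna,somju] add [tbbdx,afxvt,dgfw] -> 7 lines: vnlxw pdao tbbdx afxvt dgfw tdy inpe
Hunk 4: at line 1 remove [tbbdx] add [vmhhr,nbdwt,gut] -> 9 lines: vnlxw pdao vmhhr nbdwt gut afxvt dgfw tdy inpe
Hunk 5: at line 1 remove [pdao,vmhhr,nbdwt] add [sqb,dft,mtedv] -> 9 lines: vnlxw sqb dft mtedv gut afxvt dgfw tdy inpe
Hunk 6: at line 6 remove [dgfw,tdy] add [vtupn,dyc] -> 9 lines: vnlxw sqb dft mtedv gut afxvt vtupn dyc inpe
Hunk 7: at line 2 remove [dft,mtedv] add [pxv,xlvik,gzog] -> 10 lines: vnlxw sqb pxv xlvik gzog gut afxvt vtupn dyc inpe
Final line count: 10

Answer: 10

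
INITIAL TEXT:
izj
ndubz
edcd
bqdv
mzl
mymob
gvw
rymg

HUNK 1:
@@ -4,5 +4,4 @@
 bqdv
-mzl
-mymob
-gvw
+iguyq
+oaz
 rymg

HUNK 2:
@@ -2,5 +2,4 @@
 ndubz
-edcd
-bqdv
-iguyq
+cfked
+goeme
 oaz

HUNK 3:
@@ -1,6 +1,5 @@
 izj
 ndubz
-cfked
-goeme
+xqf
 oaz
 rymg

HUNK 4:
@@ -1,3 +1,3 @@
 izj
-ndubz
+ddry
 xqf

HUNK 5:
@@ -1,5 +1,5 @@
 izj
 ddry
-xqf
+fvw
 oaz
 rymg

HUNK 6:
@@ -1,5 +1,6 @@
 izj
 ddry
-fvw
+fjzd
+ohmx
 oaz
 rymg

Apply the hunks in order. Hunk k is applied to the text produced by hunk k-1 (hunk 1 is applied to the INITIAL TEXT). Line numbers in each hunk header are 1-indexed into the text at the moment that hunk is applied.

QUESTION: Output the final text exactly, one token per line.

Hunk 1: at line 4 remove [mzl,mymob,gvw] add [iguyq,oaz] -> 7 lines: izj ndubz edcd bqdv iguyq oaz rymg
Hunk 2: at line 2 remove [edcd,bqdv,iguyq] add [cfked,goeme] -> 6 lines: izj ndubz cfked goeme oaz rymg
Hunk 3: at line 1 remove [cfked,goeme] add [xqf] -> 5 lines: izj ndubz xqf oaz rymg
Hunk 4: at line 1 remove [ndubz] add [ddry] -> 5 lines: izj ddry xqf oaz rymg
Hunk 5: at line 1 remove [xqf] add [fvw] -> 5 lines: izj ddry fvw oaz rymg
Hunk 6: at line 1 remove [fvw] add [fjzd,ohmx] -> 6 lines: izj ddry fjzd ohmx oaz rymg

Answer: izj
ddry
fjzd
ohmx
oaz
rymg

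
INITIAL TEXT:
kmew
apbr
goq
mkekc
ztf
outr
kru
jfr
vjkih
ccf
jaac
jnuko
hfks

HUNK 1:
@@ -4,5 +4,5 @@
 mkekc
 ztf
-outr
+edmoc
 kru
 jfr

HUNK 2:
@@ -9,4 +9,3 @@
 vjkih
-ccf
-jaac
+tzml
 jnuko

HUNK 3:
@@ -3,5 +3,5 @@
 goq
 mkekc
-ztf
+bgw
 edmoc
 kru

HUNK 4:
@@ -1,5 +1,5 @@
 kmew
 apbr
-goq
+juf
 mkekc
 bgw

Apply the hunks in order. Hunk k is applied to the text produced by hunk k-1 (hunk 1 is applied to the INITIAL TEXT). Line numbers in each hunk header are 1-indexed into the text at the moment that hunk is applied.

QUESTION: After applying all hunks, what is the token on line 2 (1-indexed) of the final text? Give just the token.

Answer: apbr

Derivation:
Hunk 1: at line 4 remove [outr] add [edmoc] -> 13 lines: kmew apbr goq mkekc ztf edmoc kru jfr vjkih ccf jaac jnuko hfks
Hunk 2: at line 9 remove [ccf,jaac] add [tzml] -> 12 lines: kmew apbr goq mkekc ztf edmoc kru jfr vjkih tzml jnuko hfks
Hunk 3: at line 3 remove [ztf] add [bgw] -> 12 lines: kmew apbr goq mkekc bgw edmoc kru jfr vjkih tzml jnuko hfks
Hunk 4: at line 1 remove [goq] add [juf] -> 12 lines: kmew apbr juf mkekc bgw edmoc kru jfr vjkih tzml jnuko hfks
Final line 2: apbr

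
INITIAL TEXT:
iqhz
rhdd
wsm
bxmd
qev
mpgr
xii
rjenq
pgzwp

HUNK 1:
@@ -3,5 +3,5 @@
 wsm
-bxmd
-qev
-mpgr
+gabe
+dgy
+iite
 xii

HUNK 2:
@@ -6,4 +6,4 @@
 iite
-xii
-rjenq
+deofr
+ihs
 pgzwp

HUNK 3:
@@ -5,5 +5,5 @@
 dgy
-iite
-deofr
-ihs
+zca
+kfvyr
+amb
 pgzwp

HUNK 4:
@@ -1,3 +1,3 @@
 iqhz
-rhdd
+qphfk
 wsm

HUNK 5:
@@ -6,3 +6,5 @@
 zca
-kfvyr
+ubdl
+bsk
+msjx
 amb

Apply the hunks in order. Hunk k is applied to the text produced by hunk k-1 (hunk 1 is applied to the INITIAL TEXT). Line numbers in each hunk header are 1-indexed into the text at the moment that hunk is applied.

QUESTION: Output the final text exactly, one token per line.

Hunk 1: at line 3 remove [bxmd,qev,mpgr] add [gabe,dgy,iite] -> 9 lines: iqhz rhdd wsm gabe dgy iite xii rjenq pgzwp
Hunk 2: at line 6 remove [xii,rjenq] add [deofr,ihs] -> 9 lines: iqhz rhdd wsm gabe dgy iite deofr ihs pgzwp
Hunk 3: at line 5 remove [iite,deofr,ihs] add [zca,kfvyr,amb] -> 9 lines: iqhz rhdd wsm gabe dgy zca kfvyr amb pgzwp
Hunk 4: at line 1 remove [rhdd] add [qphfk] -> 9 lines: iqhz qphfk wsm gabe dgy zca kfvyr amb pgzwp
Hunk 5: at line 6 remove [kfvyr] add [ubdl,bsk,msjx] -> 11 lines: iqhz qphfk wsm gabe dgy zca ubdl bsk msjx amb pgzwp

Answer: iqhz
qphfk
wsm
gabe
dgy
zca
ubdl
bsk
msjx
amb
pgzwp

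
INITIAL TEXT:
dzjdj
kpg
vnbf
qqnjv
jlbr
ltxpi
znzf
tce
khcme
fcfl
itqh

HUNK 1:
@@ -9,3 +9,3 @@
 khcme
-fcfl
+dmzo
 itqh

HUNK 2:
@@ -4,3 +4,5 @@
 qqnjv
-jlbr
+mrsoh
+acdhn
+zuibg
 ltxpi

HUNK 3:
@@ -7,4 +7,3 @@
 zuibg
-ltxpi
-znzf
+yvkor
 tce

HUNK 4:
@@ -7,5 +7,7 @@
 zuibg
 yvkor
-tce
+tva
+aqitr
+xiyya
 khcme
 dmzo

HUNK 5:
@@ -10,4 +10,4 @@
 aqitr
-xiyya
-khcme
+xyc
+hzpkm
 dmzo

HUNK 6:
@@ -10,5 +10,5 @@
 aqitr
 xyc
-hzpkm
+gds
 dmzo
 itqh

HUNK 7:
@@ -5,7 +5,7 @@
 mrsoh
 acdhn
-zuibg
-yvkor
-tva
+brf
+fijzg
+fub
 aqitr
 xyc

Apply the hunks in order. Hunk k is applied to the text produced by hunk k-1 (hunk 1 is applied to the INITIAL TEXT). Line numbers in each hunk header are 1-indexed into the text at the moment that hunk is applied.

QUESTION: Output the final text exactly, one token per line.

Answer: dzjdj
kpg
vnbf
qqnjv
mrsoh
acdhn
brf
fijzg
fub
aqitr
xyc
gds
dmzo
itqh

Derivation:
Hunk 1: at line 9 remove [fcfl] add [dmzo] -> 11 lines: dzjdj kpg vnbf qqnjv jlbr ltxpi znzf tce khcme dmzo itqh
Hunk 2: at line 4 remove [jlbr] add [mrsoh,acdhn,zuibg] -> 13 lines: dzjdj kpg vnbf qqnjv mrsoh acdhn zuibg ltxpi znzf tce khcme dmzo itqh
Hunk 3: at line 7 remove [ltxpi,znzf] add [yvkor] -> 12 lines: dzjdj kpg vnbf qqnjv mrsoh acdhn zuibg yvkor tce khcme dmzo itqh
Hunk 4: at line 7 remove [tce] add [tva,aqitr,xiyya] -> 14 lines: dzjdj kpg vnbf qqnjv mrsoh acdhn zuibg yvkor tva aqitr xiyya khcme dmzo itqh
Hunk 5: at line 10 remove [xiyya,khcme] add [xyc,hzpkm] -> 14 lines: dzjdj kpg vnbf qqnjv mrsoh acdhn zuibg yvkor tva aqitr xyc hzpkm dmzo itqh
Hunk 6: at line 10 remove [hzpkm] add [gds] -> 14 lines: dzjdj kpg vnbf qqnjv mrsoh acdhn zuibg yvkor tva aqitr xyc gds dmzo itqh
Hunk 7: at line 5 remove [zuibg,yvkor,tva] add [brf,fijzg,fub] -> 14 lines: dzjdj kpg vnbf qqnjv mrsoh acdhn brf fijzg fub aqitr xyc gds dmzo itqh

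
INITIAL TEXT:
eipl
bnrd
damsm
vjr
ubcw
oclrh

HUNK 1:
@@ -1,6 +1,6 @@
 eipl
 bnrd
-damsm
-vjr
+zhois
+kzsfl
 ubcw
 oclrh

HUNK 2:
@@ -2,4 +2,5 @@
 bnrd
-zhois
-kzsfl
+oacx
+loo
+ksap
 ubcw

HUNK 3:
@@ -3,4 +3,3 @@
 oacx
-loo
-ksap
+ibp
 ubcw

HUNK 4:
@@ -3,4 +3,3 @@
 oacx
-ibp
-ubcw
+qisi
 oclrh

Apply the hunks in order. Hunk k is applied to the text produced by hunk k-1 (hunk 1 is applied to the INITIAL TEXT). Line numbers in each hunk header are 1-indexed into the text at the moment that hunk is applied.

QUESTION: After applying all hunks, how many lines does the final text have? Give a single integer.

Hunk 1: at line 1 remove [damsm,vjr] add [zhois,kzsfl] -> 6 lines: eipl bnrd zhois kzsfl ubcw oclrh
Hunk 2: at line 2 remove [zhois,kzsfl] add [oacx,loo,ksap] -> 7 lines: eipl bnrd oacx loo ksap ubcw oclrh
Hunk 3: at line 3 remove [loo,ksap] add [ibp] -> 6 lines: eipl bnrd oacx ibp ubcw oclrh
Hunk 4: at line 3 remove [ibp,ubcw] add [qisi] -> 5 lines: eipl bnrd oacx qisi oclrh
Final line count: 5

Answer: 5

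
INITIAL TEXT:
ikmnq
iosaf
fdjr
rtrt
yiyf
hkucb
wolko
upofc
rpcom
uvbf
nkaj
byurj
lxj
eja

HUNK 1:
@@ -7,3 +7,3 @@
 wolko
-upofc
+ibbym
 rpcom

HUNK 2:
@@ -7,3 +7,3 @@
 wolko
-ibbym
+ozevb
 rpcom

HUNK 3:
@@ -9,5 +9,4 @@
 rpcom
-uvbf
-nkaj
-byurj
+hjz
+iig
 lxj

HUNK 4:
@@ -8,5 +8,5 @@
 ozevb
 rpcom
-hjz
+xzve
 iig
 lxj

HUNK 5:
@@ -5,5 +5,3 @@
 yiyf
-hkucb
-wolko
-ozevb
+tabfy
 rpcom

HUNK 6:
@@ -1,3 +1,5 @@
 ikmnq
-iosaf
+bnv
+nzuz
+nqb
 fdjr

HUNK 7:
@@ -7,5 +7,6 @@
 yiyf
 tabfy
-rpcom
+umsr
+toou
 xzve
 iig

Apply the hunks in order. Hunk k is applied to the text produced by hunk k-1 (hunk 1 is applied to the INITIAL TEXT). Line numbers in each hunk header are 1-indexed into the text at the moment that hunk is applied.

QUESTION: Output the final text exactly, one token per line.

Hunk 1: at line 7 remove [upofc] add [ibbym] -> 14 lines: ikmnq iosaf fdjr rtrt yiyf hkucb wolko ibbym rpcom uvbf nkaj byurj lxj eja
Hunk 2: at line 7 remove [ibbym] add [ozevb] -> 14 lines: ikmnq iosaf fdjr rtrt yiyf hkucb wolko ozevb rpcom uvbf nkaj byurj lxj eja
Hunk 3: at line 9 remove [uvbf,nkaj,byurj] add [hjz,iig] -> 13 lines: ikmnq iosaf fdjr rtrt yiyf hkucb wolko ozevb rpcom hjz iig lxj eja
Hunk 4: at line 8 remove [hjz] add [xzve] -> 13 lines: ikmnq iosaf fdjr rtrt yiyf hkucb wolko ozevb rpcom xzve iig lxj eja
Hunk 5: at line 5 remove [hkucb,wolko,ozevb] add [tabfy] -> 11 lines: ikmnq iosaf fdjr rtrt yiyf tabfy rpcom xzve iig lxj eja
Hunk 6: at line 1 remove [iosaf] add [bnv,nzuz,nqb] -> 13 lines: ikmnq bnv nzuz nqb fdjr rtrt yiyf tabfy rpcom xzve iig lxj eja
Hunk 7: at line 7 remove [rpcom] add [umsr,toou] -> 14 lines: ikmnq bnv nzuz nqb fdjr rtrt yiyf tabfy umsr toou xzve iig lxj eja

Answer: ikmnq
bnv
nzuz
nqb
fdjr
rtrt
yiyf
tabfy
umsr
toou
xzve
iig
lxj
eja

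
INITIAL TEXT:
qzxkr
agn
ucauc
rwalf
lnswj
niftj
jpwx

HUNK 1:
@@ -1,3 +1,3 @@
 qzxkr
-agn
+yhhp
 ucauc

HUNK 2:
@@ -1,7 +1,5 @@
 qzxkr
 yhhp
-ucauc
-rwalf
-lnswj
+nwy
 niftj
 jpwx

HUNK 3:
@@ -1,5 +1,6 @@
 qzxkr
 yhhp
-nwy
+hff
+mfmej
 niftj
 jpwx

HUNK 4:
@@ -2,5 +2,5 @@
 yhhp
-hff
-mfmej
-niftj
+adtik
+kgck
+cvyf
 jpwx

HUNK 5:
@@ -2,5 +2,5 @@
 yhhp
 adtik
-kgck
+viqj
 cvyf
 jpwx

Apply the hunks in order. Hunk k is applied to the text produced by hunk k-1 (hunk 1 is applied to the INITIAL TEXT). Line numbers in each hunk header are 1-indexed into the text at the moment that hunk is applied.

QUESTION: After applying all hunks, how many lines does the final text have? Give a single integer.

Hunk 1: at line 1 remove [agn] add [yhhp] -> 7 lines: qzxkr yhhp ucauc rwalf lnswj niftj jpwx
Hunk 2: at line 1 remove [ucauc,rwalf,lnswj] add [nwy] -> 5 lines: qzxkr yhhp nwy niftj jpwx
Hunk 3: at line 1 remove [nwy] add [hff,mfmej] -> 6 lines: qzxkr yhhp hff mfmej niftj jpwx
Hunk 4: at line 2 remove [hff,mfmej,niftj] add [adtik,kgck,cvyf] -> 6 lines: qzxkr yhhp adtik kgck cvyf jpwx
Hunk 5: at line 2 remove [kgck] add [viqj] -> 6 lines: qzxkr yhhp adtik viqj cvyf jpwx
Final line count: 6

Answer: 6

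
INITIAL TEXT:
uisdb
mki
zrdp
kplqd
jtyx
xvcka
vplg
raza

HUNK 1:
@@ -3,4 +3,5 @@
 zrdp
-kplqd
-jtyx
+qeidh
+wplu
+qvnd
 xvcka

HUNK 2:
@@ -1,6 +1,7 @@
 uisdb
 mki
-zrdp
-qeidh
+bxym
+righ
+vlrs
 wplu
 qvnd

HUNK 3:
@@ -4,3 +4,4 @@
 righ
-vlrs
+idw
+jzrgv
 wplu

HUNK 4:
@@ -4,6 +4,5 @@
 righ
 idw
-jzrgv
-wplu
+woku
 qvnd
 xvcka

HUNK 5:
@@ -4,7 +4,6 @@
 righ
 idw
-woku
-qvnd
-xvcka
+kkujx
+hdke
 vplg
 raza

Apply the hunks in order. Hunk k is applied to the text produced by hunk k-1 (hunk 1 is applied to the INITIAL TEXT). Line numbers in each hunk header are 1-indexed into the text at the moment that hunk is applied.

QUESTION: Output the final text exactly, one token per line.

Answer: uisdb
mki
bxym
righ
idw
kkujx
hdke
vplg
raza

Derivation:
Hunk 1: at line 3 remove [kplqd,jtyx] add [qeidh,wplu,qvnd] -> 9 lines: uisdb mki zrdp qeidh wplu qvnd xvcka vplg raza
Hunk 2: at line 1 remove [zrdp,qeidh] add [bxym,righ,vlrs] -> 10 lines: uisdb mki bxym righ vlrs wplu qvnd xvcka vplg raza
Hunk 3: at line 4 remove [vlrs] add [idw,jzrgv] -> 11 lines: uisdb mki bxym righ idw jzrgv wplu qvnd xvcka vplg raza
Hunk 4: at line 4 remove [jzrgv,wplu] add [woku] -> 10 lines: uisdb mki bxym righ idw woku qvnd xvcka vplg raza
Hunk 5: at line 4 remove [woku,qvnd,xvcka] add [kkujx,hdke] -> 9 lines: uisdb mki bxym righ idw kkujx hdke vplg raza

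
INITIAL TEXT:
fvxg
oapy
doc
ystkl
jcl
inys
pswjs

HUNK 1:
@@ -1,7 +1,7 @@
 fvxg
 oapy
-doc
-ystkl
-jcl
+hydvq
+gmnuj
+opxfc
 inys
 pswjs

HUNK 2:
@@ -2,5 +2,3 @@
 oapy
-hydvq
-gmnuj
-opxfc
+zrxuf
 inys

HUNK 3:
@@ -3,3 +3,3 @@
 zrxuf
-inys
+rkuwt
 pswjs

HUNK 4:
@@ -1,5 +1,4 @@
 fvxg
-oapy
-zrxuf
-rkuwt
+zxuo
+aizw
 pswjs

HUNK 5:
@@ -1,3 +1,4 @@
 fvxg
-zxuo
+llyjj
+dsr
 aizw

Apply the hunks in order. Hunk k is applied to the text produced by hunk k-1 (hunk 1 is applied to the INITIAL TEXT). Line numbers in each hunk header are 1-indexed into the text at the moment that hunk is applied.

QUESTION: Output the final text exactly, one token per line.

Hunk 1: at line 1 remove [doc,ystkl,jcl] add [hydvq,gmnuj,opxfc] -> 7 lines: fvxg oapy hydvq gmnuj opxfc inys pswjs
Hunk 2: at line 2 remove [hydvq,gmnuj,opxfc] add [zrxuf] -> 5 lines: fvxg oapy zrxuf inys pswjs
Hunk 3: at line 3 remove [inys] add [rkuwt] -> 5 lines: fvxg oapy zrxuf rkuwt pswjs
Hunk 4: at line 1 remove [oapy,zrxuf,rkuwt] add [zxuo,aizw] -> 4 lines: fvxg zxuo aizw pswjs
Hunk 5: at line 1 remove [zxuo] add [llyjj,dsr] -> 5 lines: fvxg llyjj dsr aizw pswjs

Answer: fvxg
llyjj
dsr
aizw
pswjs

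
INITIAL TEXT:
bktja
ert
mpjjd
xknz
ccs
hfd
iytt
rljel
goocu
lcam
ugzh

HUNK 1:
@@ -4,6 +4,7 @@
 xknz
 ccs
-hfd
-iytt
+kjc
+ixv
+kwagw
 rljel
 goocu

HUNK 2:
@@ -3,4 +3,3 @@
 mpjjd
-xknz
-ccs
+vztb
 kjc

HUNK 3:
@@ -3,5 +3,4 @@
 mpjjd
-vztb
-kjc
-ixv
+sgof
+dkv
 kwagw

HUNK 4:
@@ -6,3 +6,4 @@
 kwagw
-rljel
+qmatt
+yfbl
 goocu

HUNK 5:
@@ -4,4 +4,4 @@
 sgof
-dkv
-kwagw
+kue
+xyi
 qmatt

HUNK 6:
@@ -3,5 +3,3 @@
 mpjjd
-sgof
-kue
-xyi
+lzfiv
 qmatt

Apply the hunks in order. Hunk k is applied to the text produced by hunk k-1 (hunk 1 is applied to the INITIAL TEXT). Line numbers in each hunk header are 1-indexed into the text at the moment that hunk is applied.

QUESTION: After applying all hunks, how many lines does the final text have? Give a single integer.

Hunk 1: at line 4 remove [hfd,iytt] add [kjc,ixv,kwagw] -> 12 lines: bktja ert mpjjd xknz ccs kjc ixv kwagw rljel goocu lcam ugzh
Hunk 2: at line 3 remove [xknz,ccs] add [vztb] -> 11 lines: bktja ert mpjjd vztb kjc ixv kwagw rljel goocu lcam ugzh
Hunk 3: at line 3 remove [vztb,kjc,ixv] add [sgof,dkv] -> 10 lines: bktja ert mpjjd sgof dkv kwagw rljel goocu lcam ugzh
Hunk 4: at line 6 remove [rljel] add [qmatt,yfbl] -> 11 lines: bktja ert mpjjd sgof dkv kwagw qmatt yfbl goocu lcam ugzh
Hunk 5: at line 4 remove [dkv,kwagw] add [kue,xyi] -> 11 lines: bktja ert mpjjd sgof kue xyi qmatt yfbl goocu lcam ugzh
Hunk 6: at line 3 remove [sgof,kue,xyi] add [lzfiv] -> 9 lines: bktja ert mpjjd lzfiv qmatt yfbl goocu lcam ugzh
Final line count: 9

Answer: 9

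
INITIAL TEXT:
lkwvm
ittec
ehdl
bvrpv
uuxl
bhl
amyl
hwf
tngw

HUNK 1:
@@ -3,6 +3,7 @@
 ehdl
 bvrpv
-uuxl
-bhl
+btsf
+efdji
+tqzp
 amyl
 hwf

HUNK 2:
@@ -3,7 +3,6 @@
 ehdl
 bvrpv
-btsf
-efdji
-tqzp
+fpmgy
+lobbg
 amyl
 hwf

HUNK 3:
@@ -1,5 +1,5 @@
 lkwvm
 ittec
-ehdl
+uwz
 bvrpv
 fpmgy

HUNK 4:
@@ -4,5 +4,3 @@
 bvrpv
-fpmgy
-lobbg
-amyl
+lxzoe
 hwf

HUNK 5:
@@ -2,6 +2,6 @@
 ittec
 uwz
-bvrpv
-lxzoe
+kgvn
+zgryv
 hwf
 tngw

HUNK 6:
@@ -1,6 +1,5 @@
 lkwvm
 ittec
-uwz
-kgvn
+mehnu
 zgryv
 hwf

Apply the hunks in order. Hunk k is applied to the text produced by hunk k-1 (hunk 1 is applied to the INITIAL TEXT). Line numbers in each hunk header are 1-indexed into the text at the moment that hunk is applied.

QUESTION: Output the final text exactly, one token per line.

Hunk 1: at line 3 remove [uuxl,bhl] add [btsf,efdji,tqzp] -> 10 lines: lkwvm ittec ehdl bvrpv btsf efdji tqzp amyl hwf tngw
Hunk 2: at line 3 remove [btsf,efdji,tqzp] add [fpmgy,lobbg] -> 9 lines: lkwvm ittec ehdl bvrpv fpmgy lobbg amyl hwf tngw
Hunk 3: at line 1 remove [ehdl] add [uwz] -> 9 lines: lkwvm ittec uwz bvrpv fpmgy lobbg amyl hwf tngw
Hunk 4: at line 4 remove [fpmgy,lobbg,amyl] add [lxzoe] -> 7 lines: lkwvm ittec uwz bvrpv lxzoe hwf tngw
Hunk 5: at line 2 remove [bvrpv,lxzoe] add [kgvn,zgryv] -> 7 lines: lkwvm ittec uwz kgvn zgryv hwf tngw
Hunk 6: at line 1 remove [uwz,kgvn] add [mehnu] -> 6 lines: lkwvm ittec mehnu zgryv hwf tngw

Answer: lkwvm
ittec
mehnu
zgryv
hwf
tngw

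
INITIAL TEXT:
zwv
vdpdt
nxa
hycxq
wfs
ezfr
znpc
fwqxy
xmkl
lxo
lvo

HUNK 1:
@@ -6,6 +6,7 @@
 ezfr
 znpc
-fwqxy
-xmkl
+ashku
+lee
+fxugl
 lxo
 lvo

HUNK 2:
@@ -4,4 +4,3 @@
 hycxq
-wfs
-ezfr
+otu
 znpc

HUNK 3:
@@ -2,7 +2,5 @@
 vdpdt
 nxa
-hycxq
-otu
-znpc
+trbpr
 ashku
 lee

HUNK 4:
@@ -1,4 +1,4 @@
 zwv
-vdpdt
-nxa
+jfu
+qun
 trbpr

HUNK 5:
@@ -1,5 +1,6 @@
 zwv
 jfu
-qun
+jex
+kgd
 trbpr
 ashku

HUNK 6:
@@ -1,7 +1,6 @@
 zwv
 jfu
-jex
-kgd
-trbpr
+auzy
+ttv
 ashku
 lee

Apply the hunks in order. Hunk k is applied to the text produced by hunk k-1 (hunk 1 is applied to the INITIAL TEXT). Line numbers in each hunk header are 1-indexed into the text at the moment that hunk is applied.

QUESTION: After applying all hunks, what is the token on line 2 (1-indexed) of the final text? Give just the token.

Hunk 1: at line 6 remove [fwqxy,xmkl] add [ashku,lee,fxugl] -> 12 lines: zwv vdpdt nxa hycxq wfs ezfr znpc ashku lee fxugl lxo lvo
Hunk 2: at line 4 remove [wfs,ezfr] add [otu] -> 11 lines: zwv vdpdt nxa hycxq otu znpc ashku lee fxugl lxo lvo
Hunk 3: at line 2 remove [hycxq,otu,znpc] add [trbpr] -> 9 lines: zwv vdpdt nxa trbpr ashku lee fxugl lxo lvo
Hunk 4: at line 1 remove [vdpdt,nxa] add [jfu,qun] -> 9 lines: zwv jfu qun trbpr ashku lee fxugl lxo lvo
Hunk 5: at line 1 remove [qun] add [jex,kgd] -> 10 lines: zwv jfu jex kgd trbpr ashku lee fxugl lxo lvo
Hunk 6: at line 1 remove [jex,kgd,trbpr] add [auzy,ttv] -> 9 lines: zwv jfu auzy ttv ashku lee fxugl lxo lvo
Final line 2: jfu

Answer: jfu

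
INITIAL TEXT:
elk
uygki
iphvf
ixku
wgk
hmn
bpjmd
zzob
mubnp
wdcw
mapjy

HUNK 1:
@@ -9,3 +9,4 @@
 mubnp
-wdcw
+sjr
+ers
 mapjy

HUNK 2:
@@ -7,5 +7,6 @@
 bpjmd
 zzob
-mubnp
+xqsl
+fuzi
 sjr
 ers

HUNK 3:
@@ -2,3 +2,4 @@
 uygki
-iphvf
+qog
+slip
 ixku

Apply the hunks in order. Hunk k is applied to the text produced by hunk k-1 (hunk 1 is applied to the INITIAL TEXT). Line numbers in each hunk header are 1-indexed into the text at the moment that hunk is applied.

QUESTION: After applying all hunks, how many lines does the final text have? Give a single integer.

Answer: 14

Derivation:
Hunk 1: at line 9 remove [wdcw] add [sjr,ers] -> 12 lines: elk uygki iphvf ixku wgk hmn bpjmd zzob mubnp sjr ers mapjy
Hunk 2: at line 7 remove [mubnp] add [xqsl,fuzi] -> 13 lines: elk uygki iphvf ixku wgk hmn bpjmd zzob xqsl fuzi sjr ers mapjy
Hunk 3: at line 2 remove [iphvf] add [qog,slip] -> 14 lines: elk uygki qog slip ixku wgk hmn bpjmd zzob xqsl fuzi sjr ers mapjy
Final line count: 14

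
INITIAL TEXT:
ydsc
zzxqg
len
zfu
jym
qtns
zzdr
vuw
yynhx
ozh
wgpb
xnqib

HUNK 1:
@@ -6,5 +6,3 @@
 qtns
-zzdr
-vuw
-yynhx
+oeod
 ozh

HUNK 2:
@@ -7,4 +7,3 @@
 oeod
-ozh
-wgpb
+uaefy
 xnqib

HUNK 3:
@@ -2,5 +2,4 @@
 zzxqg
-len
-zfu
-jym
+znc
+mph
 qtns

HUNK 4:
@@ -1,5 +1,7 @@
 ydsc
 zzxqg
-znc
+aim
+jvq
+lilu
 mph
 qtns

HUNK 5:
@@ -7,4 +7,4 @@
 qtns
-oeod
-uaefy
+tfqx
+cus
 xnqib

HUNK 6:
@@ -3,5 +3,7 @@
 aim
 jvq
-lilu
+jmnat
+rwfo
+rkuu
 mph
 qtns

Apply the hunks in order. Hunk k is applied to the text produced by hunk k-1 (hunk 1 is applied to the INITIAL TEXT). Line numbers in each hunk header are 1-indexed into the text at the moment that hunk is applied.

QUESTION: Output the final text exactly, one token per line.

Hunk 1: at line 6 remove [zzdr,vuw,yynhx] add [oeod] -> 10 lines: ydsc zzxqg len zfu jym qtns oeod ozh wgpb xnqib
Hunk 2: at line 7 remove [ozh,wgpb] add [uaefy] -> 9 lines: ydsc zzxqg len zfu jym qtns oeod uaefy xnqib
Hunk 3: at line 2 remove [len,zfu,jym] add [znc,mph] -> 8 lines: ydsc zzxqg znc mph qtns oeod uaefy xnqib
Hunk 4: at line 1 remove [znc] add [aim,jvq,lilu] -> 10 lines: ydsc zzxqg aim jvq lilu mph qtns oeod uaefy xnqib
Hunk 5: at line 7 remove [oeod,uaefy] add [tfqx,cus] -> 10 lines: ydsc zzxqg aim jvq lilu mph qtns tfqx cus xnqib
Hunk 6: at line 3 remove [lilu] add [jmnat,rwfo,rkuu] -> 12 lines: ydsc zzxqg aim jvq jmnat rwfo rkuu mph qtns tfqx cus xnqib

Answer: ydsc
zzxqg
aim
jvq
jmnat
rwfo
rkuu
mph
qtns
tfqx
cus
xnqib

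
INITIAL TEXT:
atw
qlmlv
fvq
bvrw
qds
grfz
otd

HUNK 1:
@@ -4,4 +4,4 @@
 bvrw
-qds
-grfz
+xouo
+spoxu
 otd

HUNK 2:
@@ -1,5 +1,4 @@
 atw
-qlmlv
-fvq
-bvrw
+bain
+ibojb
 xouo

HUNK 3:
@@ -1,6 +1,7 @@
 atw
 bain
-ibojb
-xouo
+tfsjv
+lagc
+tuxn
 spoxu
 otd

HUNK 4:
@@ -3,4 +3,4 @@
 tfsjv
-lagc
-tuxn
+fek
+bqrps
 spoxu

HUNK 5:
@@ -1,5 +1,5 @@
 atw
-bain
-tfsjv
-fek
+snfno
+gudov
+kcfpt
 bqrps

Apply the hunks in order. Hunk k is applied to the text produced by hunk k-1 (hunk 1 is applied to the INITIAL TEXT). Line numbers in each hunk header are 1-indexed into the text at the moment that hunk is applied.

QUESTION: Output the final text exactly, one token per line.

Hunk 1: at line 4 remove [qds,grfz] add [xouo,spoxu] -> 7 lines: atw qlmlv fvq bvrw xouo spoxu otd
Hunk 2: at line 1 remove [qlmlv,fvq,bvrw] add [bain,ibojb] -> 6 lines: atw bain ibojb xouo spoxu otd
Hunk 3: at line 1 remove [ibojb,xouo] add [tfsjv,lagc,tuxn] -> 7 lines: atw bain tfsjv lagc tuxn spoxu otd
Hunk 4: at line 3 remove [lagc,tuxn] add [fek,bqrps] -> 7 lines: atw bain tfsjv fek bqrps spoxu otd
Hunk 5: at line 1 remove [bain,tfsjv,fek] add [snfno,gudov,kcfpt] -> 7 lines: atw snfno gudov kcfpt bqrps spoxu otd

Answer: atw
snfno
gudov
kcfpt
bqrps
spoxu
otd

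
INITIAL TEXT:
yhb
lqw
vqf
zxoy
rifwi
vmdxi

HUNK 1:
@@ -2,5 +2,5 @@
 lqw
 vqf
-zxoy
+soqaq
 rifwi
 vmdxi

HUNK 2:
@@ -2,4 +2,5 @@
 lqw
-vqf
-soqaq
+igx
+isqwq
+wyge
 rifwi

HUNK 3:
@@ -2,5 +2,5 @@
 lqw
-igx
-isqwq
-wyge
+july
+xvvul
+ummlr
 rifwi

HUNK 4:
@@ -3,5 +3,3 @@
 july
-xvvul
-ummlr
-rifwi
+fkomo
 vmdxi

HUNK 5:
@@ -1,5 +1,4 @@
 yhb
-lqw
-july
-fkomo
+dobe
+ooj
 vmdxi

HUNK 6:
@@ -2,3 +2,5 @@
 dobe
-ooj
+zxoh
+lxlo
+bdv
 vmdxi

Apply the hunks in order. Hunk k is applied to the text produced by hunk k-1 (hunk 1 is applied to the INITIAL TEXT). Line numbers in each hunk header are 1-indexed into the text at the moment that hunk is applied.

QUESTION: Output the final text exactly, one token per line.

Hunk 1: at line 2 remove [zxoy] add [soqaq] -> 6 lines: yhb lqw vqf soqaq rifwi vmdxi
Hunk 2: at line 2 remove [vqf,soqaq] add [igx,isqwq,wyge] -> 7 lines: yhb lqw igx isqwq wyge rifwi vmdxi
Hunk 3: at line 2 remove [igx,isqwq,wyge] add [july,xvvul,ummlr] -> 7 lines: yhb lqw july xvvul ummlr rifwi vmdxi
Hunk 4: at line 3 remove [xvvul,ummlr,rifwi] add [fkomo] -> 5 lines: yhb lqw july fkomo vmdxi
Hunk 5: at line 1 remove [lqw,july,fkomo] add [dobe,ooj] -> 4 lines: yhb dobe ooj vmdxi
Hunk 6: at line 2 remove [ooj] add [zxoh,lxlo,bdv] -> 6 lines: yhb dobe zxoh lxlo bdv vmdxi

Answer: yhb
dobe
zxoh
lxlo
bdv
vmdxi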